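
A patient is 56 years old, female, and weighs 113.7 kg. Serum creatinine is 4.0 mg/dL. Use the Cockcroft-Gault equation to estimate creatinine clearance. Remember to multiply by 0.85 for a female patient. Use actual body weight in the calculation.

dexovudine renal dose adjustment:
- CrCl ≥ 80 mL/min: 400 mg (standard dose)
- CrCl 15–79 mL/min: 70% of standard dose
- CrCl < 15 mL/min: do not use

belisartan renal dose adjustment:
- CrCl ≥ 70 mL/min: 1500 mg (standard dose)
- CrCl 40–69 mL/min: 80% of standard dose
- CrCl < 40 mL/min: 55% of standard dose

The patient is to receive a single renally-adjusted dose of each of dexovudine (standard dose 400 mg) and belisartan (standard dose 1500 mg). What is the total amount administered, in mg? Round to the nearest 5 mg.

1105 mg

CrCl = (140 − 56) × 113.7 / (72 × 4) × 0.85 = 9550.8 / 288.00 × 0.85 ≈ 28.2 mL/min
CrCl ≈ 28 mL/min.
dexovudine: 15–79 mL/min → 70% of 400 mg = 280 mg.
belisartan: < 40 mL/min → 55% of 1500 mg = 825 mg.
Total = 280 + 825 = 1105 mg.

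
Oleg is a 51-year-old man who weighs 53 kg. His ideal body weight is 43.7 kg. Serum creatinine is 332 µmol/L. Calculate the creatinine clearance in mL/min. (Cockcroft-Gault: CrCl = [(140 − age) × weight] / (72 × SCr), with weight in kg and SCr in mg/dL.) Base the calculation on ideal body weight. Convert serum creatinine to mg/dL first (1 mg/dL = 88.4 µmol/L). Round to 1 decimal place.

14.4 mL/min

SCr = 332 / 88.4 = 3.756 mg/dL
CrCl = (140 − 51) × 43.7 / (72 × 3.756) = 3889.3 / 270.43 ≈ 14.4 mL/min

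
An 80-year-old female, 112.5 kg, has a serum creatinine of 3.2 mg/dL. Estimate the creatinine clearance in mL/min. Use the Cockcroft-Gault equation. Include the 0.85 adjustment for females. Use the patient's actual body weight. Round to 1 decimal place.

24.9 mL/min

CrCl = (140 − 80) × 112.5 / (72 × 3.2) × 0.85 = 6750.0 / 230.40 × 0.85 ≈ 24.9 mL/min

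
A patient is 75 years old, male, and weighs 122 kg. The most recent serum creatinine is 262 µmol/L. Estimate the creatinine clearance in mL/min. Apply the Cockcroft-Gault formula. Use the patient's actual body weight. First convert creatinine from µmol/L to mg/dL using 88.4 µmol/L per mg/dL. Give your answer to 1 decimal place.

SCr = 262 / 88.4 = 2.964 mg/dL
CrCl = (140 − 75) × 122 / (72 × 2.964) = 7930.0 / 213.41 ≈ 37.2 mL/min

37.2 mL/min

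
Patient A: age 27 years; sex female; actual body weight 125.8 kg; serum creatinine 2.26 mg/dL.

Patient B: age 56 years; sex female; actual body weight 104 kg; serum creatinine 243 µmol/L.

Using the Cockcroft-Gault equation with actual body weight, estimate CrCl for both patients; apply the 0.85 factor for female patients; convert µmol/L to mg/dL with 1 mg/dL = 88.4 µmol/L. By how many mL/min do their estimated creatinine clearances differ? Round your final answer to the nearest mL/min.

Patient A: CrCl = (140 − 27) × 125.8 / (72 × 2.26) × 0.85 = 14215.4 / 162.72 × 0.85 ≈ 74.3 mL/min
Patient B: SCr = 243 / 88.4 = 2.749 mg/dL
Patient B: CrCl = (140 − 56) × 104 / (72 × 2.749) × 0.85 = 8736.0 / 197.93 × 0.85 ≈ 37.5 mL/min
|74.3 − 37.5| = 36.8 mL/min

37 mL/min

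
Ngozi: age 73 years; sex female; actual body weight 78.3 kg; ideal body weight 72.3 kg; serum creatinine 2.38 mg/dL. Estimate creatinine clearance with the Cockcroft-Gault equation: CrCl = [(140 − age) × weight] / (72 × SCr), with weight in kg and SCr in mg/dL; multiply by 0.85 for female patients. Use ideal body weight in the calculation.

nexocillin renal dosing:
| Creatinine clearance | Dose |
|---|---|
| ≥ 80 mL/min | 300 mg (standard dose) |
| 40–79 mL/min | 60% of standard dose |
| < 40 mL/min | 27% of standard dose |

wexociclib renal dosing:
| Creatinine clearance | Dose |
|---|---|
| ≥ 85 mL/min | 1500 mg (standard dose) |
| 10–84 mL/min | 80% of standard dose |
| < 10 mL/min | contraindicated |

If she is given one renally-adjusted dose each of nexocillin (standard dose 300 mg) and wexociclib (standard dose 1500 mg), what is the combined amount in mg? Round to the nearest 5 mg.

CrCl = (140 − 73) × 72.3 / (72 × 2.38) × 0.85 = 4844.1 / 171.36 × 0.85 ≈ 24.0 mL/min
CrCl ≈ 24 mL/min.
nexocillin: < 40 mL/min → 27% of 300 mg = 81 mg.
wexociclib: 10–84 mL/min → 80% of 1500 mg = 1200 mg.
Total = 81 + 1200 = 1281 mg.

1280 mg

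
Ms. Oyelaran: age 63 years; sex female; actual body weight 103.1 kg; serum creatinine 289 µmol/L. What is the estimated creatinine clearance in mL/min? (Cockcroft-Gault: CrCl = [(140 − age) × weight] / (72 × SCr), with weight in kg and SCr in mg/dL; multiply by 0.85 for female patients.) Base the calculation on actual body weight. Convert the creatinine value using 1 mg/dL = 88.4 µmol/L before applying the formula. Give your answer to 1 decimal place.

28.7 mL/min

SCr = 289 / 88.4 = 3.269 mg/dL
CrCl = (140 − 63) × 103.1 / (72 × 3.269) × 0.85 = 7938.7 / 235.37 × 0.85 ≈ 28.7 mL/min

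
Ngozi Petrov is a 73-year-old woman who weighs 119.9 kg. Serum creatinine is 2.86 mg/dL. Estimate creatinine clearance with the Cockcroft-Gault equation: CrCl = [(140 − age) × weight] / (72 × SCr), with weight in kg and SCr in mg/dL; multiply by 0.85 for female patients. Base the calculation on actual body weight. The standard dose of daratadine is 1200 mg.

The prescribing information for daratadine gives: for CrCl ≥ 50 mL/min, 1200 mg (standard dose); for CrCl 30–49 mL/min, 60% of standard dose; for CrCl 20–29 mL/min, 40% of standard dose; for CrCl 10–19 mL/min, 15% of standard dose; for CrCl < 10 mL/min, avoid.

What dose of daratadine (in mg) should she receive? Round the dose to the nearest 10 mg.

CrCl = (140 − 73) × 119.9 / (72 × 2.86) × 0.85 = 8033.3 / 205.92 × 0.85 ≈ 33.2 mL/min
CrCl ≈ 33 mL/min → bracket 30–49 mL/min.
60% of 1200 mg = 720 mg

720 mg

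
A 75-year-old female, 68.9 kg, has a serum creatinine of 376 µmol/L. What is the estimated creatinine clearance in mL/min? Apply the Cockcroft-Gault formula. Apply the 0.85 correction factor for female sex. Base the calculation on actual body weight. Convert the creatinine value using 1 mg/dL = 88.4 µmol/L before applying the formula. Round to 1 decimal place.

12.4 mL/min

SCr = 376 / 88.4 = 4.253 mg/dL
CrCl = (140 − 75) × 68.9 / (72 × 4.253) × 0.85 = 4478.5 / 306.22 × 0.85 ≈ 12.4 mL/min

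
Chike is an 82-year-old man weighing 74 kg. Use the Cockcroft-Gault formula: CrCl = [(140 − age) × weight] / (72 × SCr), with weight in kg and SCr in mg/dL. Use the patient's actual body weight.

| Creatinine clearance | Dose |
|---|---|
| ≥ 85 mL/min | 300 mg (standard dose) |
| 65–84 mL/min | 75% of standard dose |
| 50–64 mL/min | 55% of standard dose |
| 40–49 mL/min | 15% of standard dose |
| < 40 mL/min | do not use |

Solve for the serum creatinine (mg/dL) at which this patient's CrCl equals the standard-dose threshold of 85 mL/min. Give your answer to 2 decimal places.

Standard dose requires CrCl ≥ 85 mL/min.
Set (140 − 82) × 74 / (72 × SCr) = 85
SCr = (140 − 82) × 74 / (72 × 85) = 0.701 mg/dL

0.70 mg/dL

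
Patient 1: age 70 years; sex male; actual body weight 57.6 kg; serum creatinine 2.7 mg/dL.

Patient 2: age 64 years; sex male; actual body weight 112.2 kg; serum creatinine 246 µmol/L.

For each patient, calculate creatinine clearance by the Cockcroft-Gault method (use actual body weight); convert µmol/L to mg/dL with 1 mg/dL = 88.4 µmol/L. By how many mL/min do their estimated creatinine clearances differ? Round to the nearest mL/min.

Patient 1: CrCl = (140 − 70) × 57.6 / (72 × 2.7) = 4032.0 / 194.40 ≈ 20.7 mL/min
Patient 2: SCr = 246 / 88.4 = 2.783 mg/dL
Patient 2: CrCl = (140 − 64) × 112.2 / (72 × 2.783) = 8527.2 / 200.38 ≈ 42.6 mL/min
|20.7 − 42.6| = 21.9 mL/min

22 mL/min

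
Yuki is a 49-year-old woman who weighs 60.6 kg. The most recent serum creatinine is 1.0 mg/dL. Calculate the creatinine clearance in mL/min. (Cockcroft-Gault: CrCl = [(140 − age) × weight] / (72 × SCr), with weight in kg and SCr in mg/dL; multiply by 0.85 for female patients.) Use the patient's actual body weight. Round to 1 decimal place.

65.1 mL/min

CrCl = (140 − 49) × 60.6 / (72 × 1) × 0.85 = 5514.6 / 72.00 × 0.85 ≈ 65.1 mL/min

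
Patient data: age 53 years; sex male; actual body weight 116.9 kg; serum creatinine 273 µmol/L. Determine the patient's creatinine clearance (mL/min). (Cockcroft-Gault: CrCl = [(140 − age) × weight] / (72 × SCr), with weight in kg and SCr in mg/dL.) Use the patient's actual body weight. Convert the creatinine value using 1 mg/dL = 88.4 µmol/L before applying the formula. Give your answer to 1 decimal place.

SCr = 273 / 88.4 = 3.088 mg/dL
CrCl = (140 − 53) × 116.9 / (72 × 3.088) = 10170.3 / 222.34 ≈ 45.7 mL/min

45.7 mL/min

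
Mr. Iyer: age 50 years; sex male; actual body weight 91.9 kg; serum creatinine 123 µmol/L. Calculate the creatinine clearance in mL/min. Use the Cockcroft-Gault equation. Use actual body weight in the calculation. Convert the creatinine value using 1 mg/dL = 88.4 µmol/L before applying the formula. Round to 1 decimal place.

82.6 mL/min

SCr = 123 / 88.4 = 1.391 mg/dL
CrCl = (140 − 50) × 91.9 / (72 × 1.391) = 8271.0 / 100.15 ≈ 82.6 mL/min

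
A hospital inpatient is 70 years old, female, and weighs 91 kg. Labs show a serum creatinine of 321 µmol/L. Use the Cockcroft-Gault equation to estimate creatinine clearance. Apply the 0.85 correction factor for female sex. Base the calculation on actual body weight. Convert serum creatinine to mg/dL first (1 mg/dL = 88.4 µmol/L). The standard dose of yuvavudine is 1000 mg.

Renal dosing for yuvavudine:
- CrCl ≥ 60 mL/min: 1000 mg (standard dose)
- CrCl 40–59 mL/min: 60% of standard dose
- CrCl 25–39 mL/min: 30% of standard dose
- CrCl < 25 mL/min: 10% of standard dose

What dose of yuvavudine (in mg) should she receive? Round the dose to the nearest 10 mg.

100 mg

SCr = 321 / 88.4 = 3.631 mg/dL
CrCl = (140 − 70) × 91 / (72 × 3.631) × 0.85 = 6370.0 / 261.43 × 0.85 ≈ 20.7 mL/min
CrCl ≈ 21 mL/min → bracket < 25 mL/min.
10% of 1000 mg = 100 mg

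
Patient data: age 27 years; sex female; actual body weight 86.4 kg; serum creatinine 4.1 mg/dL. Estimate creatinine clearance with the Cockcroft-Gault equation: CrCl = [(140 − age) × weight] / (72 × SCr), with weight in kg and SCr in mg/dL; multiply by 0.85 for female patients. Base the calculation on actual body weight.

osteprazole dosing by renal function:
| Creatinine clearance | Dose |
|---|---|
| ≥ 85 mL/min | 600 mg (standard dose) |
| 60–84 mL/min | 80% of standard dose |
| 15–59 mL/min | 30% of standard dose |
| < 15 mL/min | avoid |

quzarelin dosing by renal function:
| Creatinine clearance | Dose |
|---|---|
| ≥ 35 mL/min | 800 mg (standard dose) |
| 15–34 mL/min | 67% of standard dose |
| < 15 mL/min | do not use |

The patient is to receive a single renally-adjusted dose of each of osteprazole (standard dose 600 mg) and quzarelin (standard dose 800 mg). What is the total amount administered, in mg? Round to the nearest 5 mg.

715 mg

CrCl = (140 − 27) × 86.4 / (72 × 4.1) × 0.85 = 9763.2 / 295.20 × 0.85 ≈ 28.1 mL/min
CrCl ≈ 28 mL/min.
osteprazole: 15–59 mL/min → 30% of 600 mg = 180 mg.
quzarelin: 15–34 mL/min → 67% of 800 mg = 536 mg.
Total = 180 + 536 = 716 mg.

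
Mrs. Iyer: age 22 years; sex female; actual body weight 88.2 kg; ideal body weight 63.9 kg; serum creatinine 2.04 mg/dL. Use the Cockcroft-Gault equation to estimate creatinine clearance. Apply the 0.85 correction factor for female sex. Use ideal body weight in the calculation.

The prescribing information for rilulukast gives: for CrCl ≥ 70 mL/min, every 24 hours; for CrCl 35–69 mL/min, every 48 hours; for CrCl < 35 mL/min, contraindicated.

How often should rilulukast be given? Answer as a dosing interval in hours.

CrCl = (140 − 22) × 63.9 / (72 × 2.04) × 0.85 = 7540.2 / 146.88 × 0.85 ≈ 43.6 mL/min
CrCl ≈ 44 mL/min → bracket 35–69 mL/min → every 48 hours.

every 48 hours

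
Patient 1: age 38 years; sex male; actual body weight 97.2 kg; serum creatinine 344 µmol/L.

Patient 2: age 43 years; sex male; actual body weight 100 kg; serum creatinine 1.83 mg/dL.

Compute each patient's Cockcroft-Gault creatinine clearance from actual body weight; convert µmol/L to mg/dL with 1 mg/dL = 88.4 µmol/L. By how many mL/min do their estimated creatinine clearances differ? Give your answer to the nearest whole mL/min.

38 mL/min

Patient 1: SCr = 344 / 88.4 = 3.891 mg/dL
Patient 1: CrCl = (140 − 38) × 97.2 / (72 × 3.891) = 9914.4 / 280.15 ≈ 35.4 mL/min
Patient 2: CrCl = (140 − 43) × 100 / (72 × 1.83) = 9700.0 / 131.76 ≈ 73.6 mL/min
|35.4 − 73.6| = 38.2 mL/min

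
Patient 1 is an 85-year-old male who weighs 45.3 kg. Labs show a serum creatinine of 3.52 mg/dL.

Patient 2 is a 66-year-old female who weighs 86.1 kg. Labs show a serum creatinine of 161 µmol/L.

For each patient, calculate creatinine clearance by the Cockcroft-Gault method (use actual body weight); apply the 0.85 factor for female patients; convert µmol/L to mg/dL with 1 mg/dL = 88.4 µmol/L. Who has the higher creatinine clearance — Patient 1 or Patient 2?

Patient 2

Patient 1: CrCl = (140 − 85) × 45.3 / (72 × 3.52) = 2491.5 / 253.44 ≈ 9.8 mL/min
Patient 2: SCr = 161 / 88.4 = 1.821 mg/dL
Patient 2: CrCl = (140 − 66) × 86.1 / (72 × 1.821) × 0.85 = 6371.4 / 131.11 × 0.85 ≈ 41.3 mL/min
9.8 vs 41.3 mL/min → Patient 2 is higher.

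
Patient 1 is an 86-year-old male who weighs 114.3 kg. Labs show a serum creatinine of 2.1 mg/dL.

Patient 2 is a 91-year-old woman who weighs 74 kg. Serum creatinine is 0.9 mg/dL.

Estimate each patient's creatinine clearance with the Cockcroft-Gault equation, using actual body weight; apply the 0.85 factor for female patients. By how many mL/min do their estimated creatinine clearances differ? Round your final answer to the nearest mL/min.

Patient 1: CrCl = (140 − 86) × 114.3 / (72 × 2.1) = 6172.2 / 151.20 ≈ 40.8 mL/min
Patient 2: CrCl = (140 − 91) × 74 / (72 × 0.9) × 0.85 = 3626.0 / 64.80 × 0.85 ≈ 47.6 mL/min
|40.8 − 47.6| = 6.8 mL/min

7 mL/min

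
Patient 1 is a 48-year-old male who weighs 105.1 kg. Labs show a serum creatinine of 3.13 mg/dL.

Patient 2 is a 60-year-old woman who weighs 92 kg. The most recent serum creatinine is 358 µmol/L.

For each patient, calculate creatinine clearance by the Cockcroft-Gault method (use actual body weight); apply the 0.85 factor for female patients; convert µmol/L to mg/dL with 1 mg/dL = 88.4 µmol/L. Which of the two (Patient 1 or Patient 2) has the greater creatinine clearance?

Patient 1

Patient 1: CrCl = (140 − 48) × 105.1 / (72 × 3.13) = 9669.2 / 225.36 ≈ 42.9 mL/min
Patient 2: SCr = 358 / 88.4 = 4.05 mg/dL
Patient 2: CrCl = (140 − 60) × 92 / (72 × 4.05) × 0.85 = 7360.0 / 291.60 × 0.85 ≈ 21.5 mL/min
42.9 vs 21.5 mL/min → Patient 1 is higher.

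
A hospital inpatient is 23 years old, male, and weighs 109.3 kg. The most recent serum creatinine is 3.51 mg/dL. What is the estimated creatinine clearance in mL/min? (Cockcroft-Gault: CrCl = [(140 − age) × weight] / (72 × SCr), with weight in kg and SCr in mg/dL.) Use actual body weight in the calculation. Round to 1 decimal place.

50.6 mL/min

CrCl = (140 − 23) × 109.3 / (72 × 3.51) = 12788.1 / 252.72 ≈ 50.6 mL/min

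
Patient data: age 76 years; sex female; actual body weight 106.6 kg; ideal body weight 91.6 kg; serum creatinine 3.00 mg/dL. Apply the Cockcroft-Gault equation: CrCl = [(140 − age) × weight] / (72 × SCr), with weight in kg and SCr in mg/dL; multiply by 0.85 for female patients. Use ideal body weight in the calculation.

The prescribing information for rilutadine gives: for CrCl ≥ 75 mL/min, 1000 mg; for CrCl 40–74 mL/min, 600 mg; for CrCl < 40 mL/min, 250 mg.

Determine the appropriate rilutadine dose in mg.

CrCl = (140 − 76) × 91.6 / (72 × 3) × 0.85 = 5862.4 / 216.00 × 0.85 ≈ 23.1 mL/min
CrCl ≈ 23 mL/min → bracket < 40 mL/min.
Dose for this bracket: 250 mg.

250 mg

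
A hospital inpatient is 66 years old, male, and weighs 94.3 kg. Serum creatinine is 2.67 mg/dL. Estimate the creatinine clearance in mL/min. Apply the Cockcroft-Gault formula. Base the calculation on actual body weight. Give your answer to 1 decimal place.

36.3 mL/min

CrCl = (140 − 66) × 94.3 / (72 × 2.67) = 6978.2 / 192.24 ≈ 36.3 mL/min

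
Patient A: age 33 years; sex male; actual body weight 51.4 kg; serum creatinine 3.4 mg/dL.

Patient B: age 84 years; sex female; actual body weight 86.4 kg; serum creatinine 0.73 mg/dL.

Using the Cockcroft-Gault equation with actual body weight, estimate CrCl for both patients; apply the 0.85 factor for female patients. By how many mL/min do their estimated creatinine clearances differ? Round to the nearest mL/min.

56 mL/min

Patient A: CrCl = (140 − 33) × 51.4 / (72 × 3.4) = 5499.8 / 244.80 ≈ 22.5 mL/min
Patient B: CrCl = (140 − 84) × 86.4 / (72 × 0.73) × 0.85 = 4838.4 / 52.56 × 0.85 ≈ 78.2 mL/min
|22.5 − 78.2| = 55.7 mL/min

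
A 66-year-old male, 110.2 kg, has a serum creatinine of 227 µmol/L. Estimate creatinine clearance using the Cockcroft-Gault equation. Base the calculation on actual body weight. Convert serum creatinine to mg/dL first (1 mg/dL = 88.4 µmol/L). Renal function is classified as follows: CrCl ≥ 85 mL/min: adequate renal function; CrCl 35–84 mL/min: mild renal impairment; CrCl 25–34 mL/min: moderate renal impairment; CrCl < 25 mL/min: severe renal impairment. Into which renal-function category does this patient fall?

SCr = 227 / 88.4 = 2.568 mg/dL
CrCl = (140 − 66) × 110.2 / (72 × 2.568) = 8154.8 / 184.90 ≈ 44.1 mL/min
44 mL/min falls in the 'mild renal impairment' range.

mild renal impairment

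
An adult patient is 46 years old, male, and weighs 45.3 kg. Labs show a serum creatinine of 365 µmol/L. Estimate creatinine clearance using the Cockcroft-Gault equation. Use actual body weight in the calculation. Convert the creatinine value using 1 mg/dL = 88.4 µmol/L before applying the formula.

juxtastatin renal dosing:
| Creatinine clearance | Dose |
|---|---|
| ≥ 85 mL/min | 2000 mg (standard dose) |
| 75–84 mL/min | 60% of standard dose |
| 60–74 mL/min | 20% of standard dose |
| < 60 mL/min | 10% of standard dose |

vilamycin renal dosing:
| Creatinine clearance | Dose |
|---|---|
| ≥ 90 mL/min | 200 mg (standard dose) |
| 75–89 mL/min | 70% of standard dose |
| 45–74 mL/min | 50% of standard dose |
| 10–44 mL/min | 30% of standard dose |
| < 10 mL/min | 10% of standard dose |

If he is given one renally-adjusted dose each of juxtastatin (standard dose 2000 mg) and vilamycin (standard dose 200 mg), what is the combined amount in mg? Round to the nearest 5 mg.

SCr = 365 / 88.4 = 4.129 mg/dL
CrCl = (140 − 46) × 45.3 / (72 × 4.129) = 4258.2 / 297.29 ≈ 14.3 mL/min
CrCl ≈ 14 mL/min.
juxtastatin: < 60 mL/min → 10% of 2000 mg = 200 mg.
vilamycin: 10–44 mL/min → 30% of 200 mg = 60 mg.
Total = 200 + 60 = 260 mg.

260 mg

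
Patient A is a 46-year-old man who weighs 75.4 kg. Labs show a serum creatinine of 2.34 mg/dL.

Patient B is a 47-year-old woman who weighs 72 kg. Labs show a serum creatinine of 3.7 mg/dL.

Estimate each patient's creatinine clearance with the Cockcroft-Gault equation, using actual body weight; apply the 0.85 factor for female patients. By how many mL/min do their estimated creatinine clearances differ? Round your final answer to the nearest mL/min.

21 mL/min

Patient A: CrCl = (140 − 46) × 75.4 / (72 × 2.34) = 7087.6 / 168.48 ≈ 42.1 mL/min
Patient B: CrCl = (140 − 47) × 72 / (72 × 3.7) × 0.85 = 6696.0 / 266.40 × 0.85 ≈ 21.4 mL/min
|42.1 − 21.4| = 20.7 mL/min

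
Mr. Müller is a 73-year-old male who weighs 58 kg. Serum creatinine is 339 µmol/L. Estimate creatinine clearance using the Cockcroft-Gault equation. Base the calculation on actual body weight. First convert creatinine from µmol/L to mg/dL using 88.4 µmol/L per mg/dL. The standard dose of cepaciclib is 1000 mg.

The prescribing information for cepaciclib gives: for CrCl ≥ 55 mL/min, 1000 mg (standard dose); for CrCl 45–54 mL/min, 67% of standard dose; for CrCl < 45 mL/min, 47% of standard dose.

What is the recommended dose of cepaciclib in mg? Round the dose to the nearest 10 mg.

470 mg

SCr = 339 / 88.4 = 3.835 mg/dL
CrCl = (140 − 73) × 58 / (72 × 3.835) = 3886.0 / 276.12 ≈ 14.1 mL/min
CrCl ≈ 14 mL/min → bracket < 45 mL/min.
47% of 1000 mg = 470 mg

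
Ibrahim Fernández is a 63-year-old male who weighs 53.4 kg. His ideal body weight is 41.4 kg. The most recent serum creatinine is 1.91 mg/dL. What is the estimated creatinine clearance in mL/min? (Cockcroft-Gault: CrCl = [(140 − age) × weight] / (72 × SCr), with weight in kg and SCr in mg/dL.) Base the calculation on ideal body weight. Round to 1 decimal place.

CrCl = (140 − 63) × 41.4 / (72 × 1.91) = 3187.8 / 137.52 ≈ 23.2 mL/min

23.2 mL/min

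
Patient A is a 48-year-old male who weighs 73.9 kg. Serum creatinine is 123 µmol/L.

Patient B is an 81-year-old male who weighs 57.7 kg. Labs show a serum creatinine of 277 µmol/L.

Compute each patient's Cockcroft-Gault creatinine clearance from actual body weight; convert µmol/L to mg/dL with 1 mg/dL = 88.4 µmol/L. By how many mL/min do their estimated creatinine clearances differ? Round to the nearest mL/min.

Patient A: SCr = 123 / 88.4 = 1.391 mg/dL
Patient A: CrCl = (140 − 48) × 73.9 / (72 × 1.391) = 6798.8 / 100.15 ≈ 67.9 mL/min
Patient B: SCr = 277 / 88.4 = 3.133 mg/dL
Patient B: CrCl = (140 − 81) × 57.7 / (72 × 3.133) = 3404.3 / 225.58 ≈ 15.1 mL/min
|67.9 − 15.1| = 52.8 mL/min

53 mL/min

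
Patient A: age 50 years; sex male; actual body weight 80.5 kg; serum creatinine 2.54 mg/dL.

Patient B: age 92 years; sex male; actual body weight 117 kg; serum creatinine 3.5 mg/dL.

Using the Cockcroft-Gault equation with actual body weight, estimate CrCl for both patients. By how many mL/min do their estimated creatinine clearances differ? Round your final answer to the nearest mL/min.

Patient A: CrCl = (140 − 50) × 80.5 / (72 × 2.54) = 7245.0 / 182.88 ≈ 39.6 mL/min
Patient B: CrCl = (140 − 92) × 117 / (72 × 3.5) = 5616.0 / 252.00 ≈ 22.3 mL/min
|39.6 − 22.3| = 17.3 mL/min

17 mL/min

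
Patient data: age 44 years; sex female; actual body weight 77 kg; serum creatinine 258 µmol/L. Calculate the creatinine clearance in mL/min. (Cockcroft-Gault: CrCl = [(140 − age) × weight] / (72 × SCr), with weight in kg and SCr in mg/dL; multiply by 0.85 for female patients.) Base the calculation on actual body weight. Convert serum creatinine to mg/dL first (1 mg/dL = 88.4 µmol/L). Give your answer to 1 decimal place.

29.9 mL/min

SCr = 258 / 88.4 = 2.919 mg/dL
CrCl = (140 − 44) × 77 / (72 × 2.919) × 0.85 = 7392.0 / 210.17 × 0.85 ≈ 29.9 mL/min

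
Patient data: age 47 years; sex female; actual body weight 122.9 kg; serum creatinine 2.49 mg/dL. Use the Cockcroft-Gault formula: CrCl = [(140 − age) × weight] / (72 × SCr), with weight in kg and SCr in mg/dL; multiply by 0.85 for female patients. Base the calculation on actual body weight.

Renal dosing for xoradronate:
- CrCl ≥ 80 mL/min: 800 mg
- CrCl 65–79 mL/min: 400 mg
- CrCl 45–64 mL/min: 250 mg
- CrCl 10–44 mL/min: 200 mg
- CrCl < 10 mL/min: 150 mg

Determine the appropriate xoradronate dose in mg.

CrCl = (140 − 47) × 122.9 / (72 × 2.49) × 0.85 = 11429.7 / 179.28 × 0.85 ≈ 54.2 mL/min
CrCl ≈ 54 mL/min → bracket 45–64 mL/min.
Dose for this bracket: 250 mg.

250 mg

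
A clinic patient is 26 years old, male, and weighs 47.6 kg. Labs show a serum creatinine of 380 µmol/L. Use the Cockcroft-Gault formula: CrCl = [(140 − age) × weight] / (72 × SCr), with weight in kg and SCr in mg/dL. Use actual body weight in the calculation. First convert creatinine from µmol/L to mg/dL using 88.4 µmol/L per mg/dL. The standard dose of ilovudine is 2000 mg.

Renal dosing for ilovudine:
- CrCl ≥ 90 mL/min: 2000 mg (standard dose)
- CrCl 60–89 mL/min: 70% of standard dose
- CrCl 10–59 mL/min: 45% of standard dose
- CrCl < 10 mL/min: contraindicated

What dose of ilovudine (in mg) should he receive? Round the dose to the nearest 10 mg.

900 mg

SCr = 380 / 88.4 = 4.299 mg/dL
CrCl = (140 − 26) × 47.6 / (72 × 4.299) = 5426.4 / 309.53 ≈ 17.5 mL/min
CrCl ≈ 18 mL/min → bracket 10–59 mL/min.
45% of 2000 mg = 900 mg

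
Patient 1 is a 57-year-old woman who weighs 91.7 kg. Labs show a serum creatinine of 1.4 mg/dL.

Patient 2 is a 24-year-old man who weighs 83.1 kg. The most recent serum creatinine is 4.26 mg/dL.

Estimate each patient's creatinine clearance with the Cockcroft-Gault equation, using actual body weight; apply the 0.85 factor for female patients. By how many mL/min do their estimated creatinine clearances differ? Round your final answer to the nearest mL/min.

33 mL/min

Patient 1: CrCl = (140 − 57) × 91.7 / (72 × 1.4) × 0.85 = 7611.1 / 100.80 × 0.85 ≈ 64.2 mL/min
Patient 2: CrCl = (140 − 24) × 83.1 / (72 × 4.26) = 9639.6 / 306.72 ≈ 31.4 mL/min
|64.2 − 31.4| = 32.8 mL/min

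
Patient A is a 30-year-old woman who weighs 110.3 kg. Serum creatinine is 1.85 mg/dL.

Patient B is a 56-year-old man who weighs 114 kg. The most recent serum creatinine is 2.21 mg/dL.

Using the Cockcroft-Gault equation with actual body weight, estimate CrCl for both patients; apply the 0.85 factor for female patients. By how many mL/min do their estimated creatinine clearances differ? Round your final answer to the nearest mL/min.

Patient A: CrCl = (140 − 30) × 110.3 / (72 × 1.85) × 0.85 = 12133.0 / 133.20 × 0.85 ≈ 77.4 mL/min
Patient B: CrCl = (140 − 56) × 114 / (72 × 2.21) = 9576.0 / 159.12 ≈ 60.2 mL/min
|77.4 − 60.2| = 17.2 mL/min

17 mL/min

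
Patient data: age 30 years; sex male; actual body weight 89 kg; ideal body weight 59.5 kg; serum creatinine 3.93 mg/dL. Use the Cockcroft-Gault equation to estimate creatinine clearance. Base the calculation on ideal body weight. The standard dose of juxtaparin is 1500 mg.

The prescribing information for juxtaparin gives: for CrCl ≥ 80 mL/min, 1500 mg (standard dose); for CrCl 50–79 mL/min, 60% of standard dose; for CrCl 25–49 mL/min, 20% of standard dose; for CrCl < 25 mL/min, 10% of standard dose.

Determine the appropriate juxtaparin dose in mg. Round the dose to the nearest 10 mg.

150 mg

CrCl = (140 − 30) × 59.5 / (72 × 3.93) = 6545.0 / 282.96 ≈ 23.1 mL/min
CrCl ≈ 23 mL/min → bracket < 25 mL/min.
10% of 1500 mg = 150 mg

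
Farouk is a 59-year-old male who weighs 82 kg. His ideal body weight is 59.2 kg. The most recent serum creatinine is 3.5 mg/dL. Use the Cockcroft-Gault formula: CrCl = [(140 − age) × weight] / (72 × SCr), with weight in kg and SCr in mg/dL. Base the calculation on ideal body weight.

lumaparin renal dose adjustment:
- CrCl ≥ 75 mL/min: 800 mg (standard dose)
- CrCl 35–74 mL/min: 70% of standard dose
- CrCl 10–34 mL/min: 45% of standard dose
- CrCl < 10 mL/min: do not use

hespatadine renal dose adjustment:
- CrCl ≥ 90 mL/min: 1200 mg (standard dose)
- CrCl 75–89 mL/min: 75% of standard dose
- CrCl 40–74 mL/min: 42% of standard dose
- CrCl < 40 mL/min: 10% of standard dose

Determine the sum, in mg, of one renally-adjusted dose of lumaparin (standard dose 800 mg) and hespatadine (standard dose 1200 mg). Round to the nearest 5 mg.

480 mg

CrCl = (140 − 59) × 59.2 / (72 × 3.5) = 4795.2 / 252.00 ≈ 19.0 mL/min
CrCl ≈ 19 mL/min.
lumaparin: 10–34 mL/min → 45% of 800 mg = 360 mg.
hespatadine: < 40 mL/min → 10% of 1200 mg = 120 mg.
Total = 360 + 120 = 480 mg.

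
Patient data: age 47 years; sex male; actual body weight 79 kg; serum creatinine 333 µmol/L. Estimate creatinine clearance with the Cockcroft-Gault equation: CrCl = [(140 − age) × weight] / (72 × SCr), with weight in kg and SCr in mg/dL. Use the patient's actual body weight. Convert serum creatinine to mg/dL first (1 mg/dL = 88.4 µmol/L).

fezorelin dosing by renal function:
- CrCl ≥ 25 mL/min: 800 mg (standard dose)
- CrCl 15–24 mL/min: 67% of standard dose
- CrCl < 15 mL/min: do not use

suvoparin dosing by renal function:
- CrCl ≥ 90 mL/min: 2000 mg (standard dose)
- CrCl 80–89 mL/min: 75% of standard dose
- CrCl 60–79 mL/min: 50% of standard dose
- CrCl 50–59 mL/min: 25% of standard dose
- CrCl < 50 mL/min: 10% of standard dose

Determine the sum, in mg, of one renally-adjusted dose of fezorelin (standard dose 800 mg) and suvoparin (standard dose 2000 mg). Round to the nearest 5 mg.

1000 mg

SCr = 333 / 88.4 = 3.767 mg/dL
CrCl = (140 − 47) × 79 / (72 × 3.767) = 7347.0 / 271.22 ≈ 27.1 mL/min
CrCl ≈ 27 mL/min.
fezorelin: ≥ 25 mL/min → 100% of 800 mg = 800 mg.
suvoparin: < 50 mL/min → 10% of 2000 mg = 200 mg.
Total = 800 + 200 = 1000 mg.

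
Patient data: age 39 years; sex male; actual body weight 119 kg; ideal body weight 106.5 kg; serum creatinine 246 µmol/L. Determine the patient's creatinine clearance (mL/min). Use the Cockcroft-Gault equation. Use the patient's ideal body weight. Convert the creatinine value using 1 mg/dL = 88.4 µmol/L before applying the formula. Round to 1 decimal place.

53.7 mL/min

SCr = 246 / 88.4 = 2.783 mg/dL
CrCl = (140 − 39) × 106.5 / (72 × 2.783) = 10756.5 / 200.38 ≈ 53.7 mL/min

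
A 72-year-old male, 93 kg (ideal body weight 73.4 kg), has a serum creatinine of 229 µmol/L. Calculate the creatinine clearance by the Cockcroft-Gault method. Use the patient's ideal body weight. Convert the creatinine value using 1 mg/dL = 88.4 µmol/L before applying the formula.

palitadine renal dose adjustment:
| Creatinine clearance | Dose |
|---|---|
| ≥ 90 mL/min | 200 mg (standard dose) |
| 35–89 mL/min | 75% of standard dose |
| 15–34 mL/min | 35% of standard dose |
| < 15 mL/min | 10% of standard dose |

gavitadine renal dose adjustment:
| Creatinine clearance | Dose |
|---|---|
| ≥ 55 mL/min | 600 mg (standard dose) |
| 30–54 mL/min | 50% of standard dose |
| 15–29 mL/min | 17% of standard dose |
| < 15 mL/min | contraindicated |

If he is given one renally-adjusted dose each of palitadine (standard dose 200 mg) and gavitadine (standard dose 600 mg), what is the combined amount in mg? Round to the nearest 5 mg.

170 mg

SCr = 229 / 88.4 = 2.59 mg/dL
CrCl = (140 − 72) × 73.4 / (72 × 2.59) = 4991.2 / 186.48 ≈ 26.8 mL/min
CrCl ≈ 27 mL/min.
palitadine: 15–34 mL/min → 35% of 200 mg = 70 mg.
gavitadine: 15–29 mL/min → 17% of 600 mg = 102 mg.
Total = 70 + 102 = 172 mg.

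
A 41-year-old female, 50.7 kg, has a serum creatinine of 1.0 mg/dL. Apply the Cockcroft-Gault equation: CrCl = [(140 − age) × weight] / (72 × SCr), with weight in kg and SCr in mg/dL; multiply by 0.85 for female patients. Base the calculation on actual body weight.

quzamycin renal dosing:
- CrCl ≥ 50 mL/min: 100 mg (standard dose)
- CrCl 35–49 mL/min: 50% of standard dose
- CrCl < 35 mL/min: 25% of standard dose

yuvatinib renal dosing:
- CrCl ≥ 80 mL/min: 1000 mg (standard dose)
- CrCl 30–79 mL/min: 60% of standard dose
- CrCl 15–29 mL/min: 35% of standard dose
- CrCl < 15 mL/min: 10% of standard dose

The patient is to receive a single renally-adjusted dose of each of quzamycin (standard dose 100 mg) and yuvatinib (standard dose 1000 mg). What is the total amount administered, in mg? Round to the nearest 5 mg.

700 mg

CrCl = (140 − 41) × 50.7 / (72 × 1) × 0.85 = 5019.3 / 72.00 × 0.85 ≈ 59.3 mL/min
CrCl ≈ 59 mL/min.
quzamycin: ≥ 50 mL/min → 100% of 100 mg = 100 mg.
yuvatinib: 30–79 mL/min → 60% of 1000 mg = 600 mg.
Total = 100 + 600 = 700 mg.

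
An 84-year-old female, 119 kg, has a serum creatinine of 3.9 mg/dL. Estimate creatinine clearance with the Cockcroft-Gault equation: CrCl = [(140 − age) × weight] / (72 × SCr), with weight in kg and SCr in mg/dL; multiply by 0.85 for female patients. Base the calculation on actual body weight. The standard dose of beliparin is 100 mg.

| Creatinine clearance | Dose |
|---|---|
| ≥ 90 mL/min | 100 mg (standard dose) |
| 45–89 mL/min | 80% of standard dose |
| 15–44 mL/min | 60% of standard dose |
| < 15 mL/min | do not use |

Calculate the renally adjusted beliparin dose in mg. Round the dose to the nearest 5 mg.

60 mg

CrCl = (140 − 84) × 119 / (72 × 3.9) × 0.85 = 6664.0 / 280.80 × 0.85 ≈ 20.2 mL/min
CrCl ≈ 20 mL/min → bracket 15–44 mL/min.
60% of 100 mg = 60 mg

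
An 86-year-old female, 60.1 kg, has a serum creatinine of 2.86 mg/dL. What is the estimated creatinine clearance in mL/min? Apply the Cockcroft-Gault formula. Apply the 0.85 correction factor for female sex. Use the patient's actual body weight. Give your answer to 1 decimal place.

CrCl = (140 − 86) × 60.1 / (72 × 2.86) × 0.85 = 3245.4 / 205.92 × 0.85 ≈ 13.4 mL/min

13.4 mL/min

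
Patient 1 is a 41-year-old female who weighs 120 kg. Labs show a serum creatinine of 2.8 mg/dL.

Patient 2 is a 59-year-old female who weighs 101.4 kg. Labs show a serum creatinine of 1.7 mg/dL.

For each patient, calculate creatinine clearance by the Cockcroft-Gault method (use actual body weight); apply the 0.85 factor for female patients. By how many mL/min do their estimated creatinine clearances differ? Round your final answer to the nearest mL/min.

7 mL/min

Patient 1: CrCl = (140 − 41) × 120 / (72 × 2.8) × 0.85 = 11880.0 / 201.60 × 0.85 ≈ 50.1 mL/min
Patient 2: CrCl = (140 − 59) × 101.4 / (72 × 1.7) × 0.85 = 8213.4 / 122.40 × 0.85 ≈ 57.0 mL/min
|50.1 − 57.0| = 6.9 mL/min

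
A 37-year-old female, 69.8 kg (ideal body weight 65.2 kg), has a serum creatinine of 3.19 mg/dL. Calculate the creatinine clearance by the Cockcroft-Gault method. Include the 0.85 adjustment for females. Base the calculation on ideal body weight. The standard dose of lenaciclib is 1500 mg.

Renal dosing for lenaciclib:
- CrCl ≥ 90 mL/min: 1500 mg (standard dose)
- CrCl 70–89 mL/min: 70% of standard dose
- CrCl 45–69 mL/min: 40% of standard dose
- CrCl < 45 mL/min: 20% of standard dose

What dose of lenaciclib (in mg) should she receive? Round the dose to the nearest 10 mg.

300 mg

CrCl = (140 − 37) × 65.2 / (72 × 3.19) × 0.85 = 6715.6 / 229.68 × 0.85 ≈ 24.9 mL/min
CrCl ≈ 25 mL/min → bracket < 45 mL/min.
20% of 1500 mg = 300 mg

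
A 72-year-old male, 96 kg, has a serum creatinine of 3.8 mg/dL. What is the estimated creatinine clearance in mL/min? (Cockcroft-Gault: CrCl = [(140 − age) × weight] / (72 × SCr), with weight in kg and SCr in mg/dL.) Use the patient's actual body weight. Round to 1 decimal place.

23.9 mL/min

CrCl = (140 − 72) × 96 / (72 × 3.8) = 6528.0 / 273.60 ≈ 23.9 mL/min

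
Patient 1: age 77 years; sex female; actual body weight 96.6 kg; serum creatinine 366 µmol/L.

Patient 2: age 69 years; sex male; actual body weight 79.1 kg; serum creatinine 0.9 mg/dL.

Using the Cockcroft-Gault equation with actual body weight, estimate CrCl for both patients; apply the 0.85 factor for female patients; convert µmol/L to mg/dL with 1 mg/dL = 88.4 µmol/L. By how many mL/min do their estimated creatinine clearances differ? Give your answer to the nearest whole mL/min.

69 mL/min

Patient 1: SCr = 366 / 88.4 = 4.14 mg/dL
Patient 1: CrCl = (140 − 77) × 96.6 / (72 × 4.14) × 0.85 = 6085.8 / 298.08 × 0.85 ≈ 17.4 mL/min
Patient 2: CrCl = (140 − 69) × 79.1 / (72 × 0.9) = 5616.1 / 64.80 ≈ 86.7 mL/min
|17.4 − 86.7| = 69.3 mL/min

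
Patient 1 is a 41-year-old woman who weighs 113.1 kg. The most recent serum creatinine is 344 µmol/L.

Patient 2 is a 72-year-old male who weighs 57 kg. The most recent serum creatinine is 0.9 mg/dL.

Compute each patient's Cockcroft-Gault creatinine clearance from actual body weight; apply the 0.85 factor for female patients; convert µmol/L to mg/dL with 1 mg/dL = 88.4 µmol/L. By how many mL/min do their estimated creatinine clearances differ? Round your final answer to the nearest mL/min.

Patient 1: SCr = 344 / 88.4 = 3.891 mg/dL
Patient 1: CrCl = (140 − 41) × 113.1 / (72 × 3.891) × 0.85 = 11196.9 / 280.15 × 0.85 ≈ 34.0 mL/min
Patient 2: CrCl = (140 − 72) × 57 / (72 × 0.9) = 3876.0 / 64.80 ≈ 59.8 mL/min
|34.0 − 59.8| = 25.8 mL/min

26 mL/min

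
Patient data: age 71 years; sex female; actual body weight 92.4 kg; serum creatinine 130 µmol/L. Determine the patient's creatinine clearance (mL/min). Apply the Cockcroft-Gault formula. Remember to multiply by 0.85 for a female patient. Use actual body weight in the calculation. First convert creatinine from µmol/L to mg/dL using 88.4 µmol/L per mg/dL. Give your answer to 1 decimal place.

51.2 mL/min

SCr = 130 / 88.4 = 1.471 mg/dL
CrCl = (140 − 71) × 92.4 / (72 × 1.471) × 0.85 = 6375.6 / 105.91 × 0.85 ≈ 51.2 mL/min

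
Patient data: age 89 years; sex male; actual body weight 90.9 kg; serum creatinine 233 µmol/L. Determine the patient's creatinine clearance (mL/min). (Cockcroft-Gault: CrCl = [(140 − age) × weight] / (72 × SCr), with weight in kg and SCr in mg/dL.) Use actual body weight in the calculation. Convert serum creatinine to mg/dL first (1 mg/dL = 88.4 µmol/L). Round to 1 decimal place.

SCr = 233 / 88.4 = 2.636 mg/dL
CrCl = (140 − 89) × 90.9 / (72 × 2.636) = 4635.9 / 189.79 ≈ 24.4 mL/min

24.4 mL/min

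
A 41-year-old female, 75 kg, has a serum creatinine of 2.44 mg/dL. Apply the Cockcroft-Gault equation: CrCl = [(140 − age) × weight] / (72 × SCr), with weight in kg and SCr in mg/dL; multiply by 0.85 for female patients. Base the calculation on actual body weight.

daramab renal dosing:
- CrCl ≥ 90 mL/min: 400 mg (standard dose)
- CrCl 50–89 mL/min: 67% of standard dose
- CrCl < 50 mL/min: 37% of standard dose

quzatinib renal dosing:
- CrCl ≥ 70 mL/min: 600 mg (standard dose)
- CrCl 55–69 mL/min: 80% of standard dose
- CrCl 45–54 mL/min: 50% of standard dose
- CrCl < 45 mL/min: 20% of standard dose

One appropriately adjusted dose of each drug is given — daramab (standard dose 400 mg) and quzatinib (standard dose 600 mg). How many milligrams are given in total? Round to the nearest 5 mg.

270 mg

CrCl = (140 − 41) × 75 / (72 × 2.44) × 0.85 = 7425.0 / 175.68 × 0.85 ≈ 35.9 mL/min
CrCl ≈ 36 mL/min.
daramab: < 50 mL/min → 37% of 400 mg = 148 mg.
quzatinib: < 45 mL/min → 20% of 600 mg = 120 mg.
Total = 148 + 120 = 268 mg.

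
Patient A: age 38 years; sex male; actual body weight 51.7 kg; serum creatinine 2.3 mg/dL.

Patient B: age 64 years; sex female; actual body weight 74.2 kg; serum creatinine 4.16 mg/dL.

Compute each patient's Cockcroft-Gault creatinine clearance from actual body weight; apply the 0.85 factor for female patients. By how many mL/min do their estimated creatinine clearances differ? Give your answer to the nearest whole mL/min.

Patient A: CrCl = (140 − 38) × 51.7 / (72 × 2.3) = 5273.4 / 165.60 ≈ 31.8 mL/min
Patient B: CrCl = (140 − 64) × 74.2 / (72 × 4.16) × 0.85 = 5639.2 / 299.52 × 0.85 ≈ 16.0 mL/min
|31.8 − 16.0| = 15.8 mL/min

16 mL/min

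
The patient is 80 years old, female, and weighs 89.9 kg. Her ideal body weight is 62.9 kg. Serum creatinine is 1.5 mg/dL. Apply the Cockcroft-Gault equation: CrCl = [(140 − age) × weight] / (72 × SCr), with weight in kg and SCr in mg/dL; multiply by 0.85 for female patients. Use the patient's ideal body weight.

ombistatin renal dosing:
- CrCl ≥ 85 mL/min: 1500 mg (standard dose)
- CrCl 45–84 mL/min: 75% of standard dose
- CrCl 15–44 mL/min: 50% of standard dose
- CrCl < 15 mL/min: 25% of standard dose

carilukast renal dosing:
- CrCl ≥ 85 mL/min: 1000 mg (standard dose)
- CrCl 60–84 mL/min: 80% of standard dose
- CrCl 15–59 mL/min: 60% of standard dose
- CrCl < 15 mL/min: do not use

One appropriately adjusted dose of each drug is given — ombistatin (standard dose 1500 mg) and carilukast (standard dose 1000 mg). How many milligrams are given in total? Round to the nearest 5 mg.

CrCl = (140 − 80) × 62.9 / (72 × 1.5) × 0.85 = 3774.0 / 108.00 × 0.85 ≈ 29.7 mL/min
CrCl ≈ 30 mL/min.
ombistatin: 15–44 mL/min → 50% of 1500 mg = 750 mg.
carilukast: 15–59 mL/min → 60% of 1000 mg = 600 mg.
Total = 750 + 600 = 1350 mg.

1350 mg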